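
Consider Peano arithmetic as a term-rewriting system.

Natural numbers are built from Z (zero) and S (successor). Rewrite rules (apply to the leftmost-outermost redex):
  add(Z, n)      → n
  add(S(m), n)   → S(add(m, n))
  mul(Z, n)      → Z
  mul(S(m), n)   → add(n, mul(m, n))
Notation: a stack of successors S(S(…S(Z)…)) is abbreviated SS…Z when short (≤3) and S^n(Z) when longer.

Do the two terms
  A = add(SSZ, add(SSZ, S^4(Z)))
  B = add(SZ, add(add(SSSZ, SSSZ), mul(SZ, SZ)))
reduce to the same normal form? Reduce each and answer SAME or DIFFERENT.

Term A:
  start: add(SSZ, add(SSZ, S^4(Z)))
  step 1: S(add(SZ, add(SSZ, S^4(Z))))
  step 2: S(S(add(Z, add(SSZ, S^4(Z)))))
  step 3: S(S(add(SSZ, S^4(Z))))
  step 4: S(S(S(add(SZ, S^4(Z)))))
  step 5: S(S(S(S(add(Z, S^4(Z))))))
  step 6: S^8(Z)

Term B:
  start: add(SZ, add(add(SSSZ, SSSZ), mul(SZ, SZ)))
  step 1: S(add(Z, add(add(SSSZ, SSSZ), mul(SZ, SZ))))
  step 2: S(add(add(SSSZ, SSSZ), mul(SZ, SZ)))
  step 3: S(add(S(add(SSZ, SSSZ)), mul(SZ, SZ)))
  step 4: S(S(add(add(SSZ, SSSZ), mul(SZ, SZ))))
  step 5: S(S(add(S(add(SZ, SSSZ)), mul(SZ, SZ))))
  step 6: S(S(S(add(add(SZ, SSSZ), mul(SZ, SZ)))))
  step 7: S(S(S(add(S(add(Z, SSSZ)), mul(SZ, SZ)))))
  step 8: S(S(S(S(add(add(Z, SSSZ), mul(SZ, SZ))))))
  step 9: S(S(S(S(add(SSSZ, mul(SZ, SZ))))))
  step 10: S(S(S(S(S(add(SSZ, mul(SZ, SZ)))))))
  step 11: S(S(S(S(S(S(add(SZ, mul(SZ, SZ))))))))
  step 12: S(S(S(S(S(S(S(add(Z, mul(SZ, SZ)))))))))
  step 13: S(S(S(S(S(S(S(mul(SZ, SZ))))))))
  step 14: S(S(S(S(S(S(S(add(SZ, mul(Z, SZ)))))))))
  step 15: S(S(S(S(S(S(S(S(add(Z, mul(Z, SZ))))))))))
  step 16: S(S(S(S(S(S(S(S(mul(Z, SZ)))))))))
  step 17: S^8(Z)

Answer: SAME — A ⇓ S^8(Z), B ⇓ S^8(Z)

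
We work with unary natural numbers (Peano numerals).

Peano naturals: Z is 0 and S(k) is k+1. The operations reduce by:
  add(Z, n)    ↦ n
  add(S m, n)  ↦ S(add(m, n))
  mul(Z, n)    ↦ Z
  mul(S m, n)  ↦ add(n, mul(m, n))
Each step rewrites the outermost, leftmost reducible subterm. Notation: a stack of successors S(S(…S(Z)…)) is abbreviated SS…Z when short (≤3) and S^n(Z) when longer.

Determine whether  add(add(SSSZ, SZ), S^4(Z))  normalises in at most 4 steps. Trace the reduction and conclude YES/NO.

Answer: NO — after 4 steps the term is S(S(add(add(SZ, SZ), S^4(Z)))), not yet normal

Working:
  start: add(add(SSSZ, SZ), S^4(Z))
  step 1: add(S(add(SSZ, SZ)), S^4(Z))
  step 2: S(add(add(SSZ, SZ), S^4(Z)))
  step 3: S(add(S(add(SZ, SZ)), S^4(Z)))
  step 4: S(S(add(add(SZ, SZ), S^4(Z))))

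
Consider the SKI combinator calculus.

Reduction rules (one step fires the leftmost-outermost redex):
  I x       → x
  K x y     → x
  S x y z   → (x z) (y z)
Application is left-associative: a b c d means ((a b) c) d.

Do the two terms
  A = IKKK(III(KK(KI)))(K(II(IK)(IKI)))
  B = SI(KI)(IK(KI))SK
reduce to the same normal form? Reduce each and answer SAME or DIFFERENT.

Answer: SAME — A ⇓ K, B ⇓ K

Reduction:
Term A:
  start: IKKK(III(KK(KI)))(K(II(IK)(IKI)))
  [1] KKK(III(KK(KI)))(K(II(IK)(IKI)))
  [2] K(III(KK(KI)))(K(II(IK)(IKI)))
  [3] III(KK(KI))
  [4] II(KK(KI))
  [5] I(KK(KI))
  [6] KK(KI)
  [7] K

Term B:
  start: SI(KI)(IK(KI))SK
  [1] I(IK(KI))(KI(IK(KI)))SK
  [2] IK(KI)(KI(IK(KI)))SK
  [3] K(KI)(KI(IK(KI)))SK
  [4] KISK
  [5] IK
  [6] K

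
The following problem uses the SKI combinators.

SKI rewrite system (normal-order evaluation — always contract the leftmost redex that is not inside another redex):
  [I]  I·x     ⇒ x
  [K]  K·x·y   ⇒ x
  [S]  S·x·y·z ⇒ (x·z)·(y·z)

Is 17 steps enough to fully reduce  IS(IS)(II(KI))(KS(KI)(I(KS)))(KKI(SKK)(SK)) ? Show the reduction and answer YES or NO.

Answer: NO — after 17 steps the term is S(K(SKK)(SK)), not yet normal

Reduction:
  start: IS(IS)(II(KI))(KS(KI)(I(KS)))(KKI(SKK)(SK))
  [1] S(IS)(II(KI))(KS(KI)(I(KS)))(KKI(SKK)(SK))
  [2] IS(KS(KI)(I(KS)))(II(KI)(KS(KI)(I(KS))))(KKI(SKK)(SK))
  [3] S(KS(KI)(I(KS)))(II(KI)(KS(KI)(I(KS))))(KKI(SKK)(SK))
  [4] KS(KI)(I(KS))(KKI(SKK)(SK))(II(KI)(KS(KI)(I(KS)))(KKI(SKK)(SK)))
  [5] S(I(KS))(KKI(SKK)(SK))(II(KI)(KS(KI)(I(KS)))(KKI(SKK)(SK)))
  [6] I(KS)(II(KI)(KS(KI)(I(KS)))(KKI(SKK)(SK)))(KKI(SKK)(SK)(II(KI)(KS(KI)(I(KS)))(KKI(SKK)(SK))))
  [7] KS(II(KI)(KS(KI)(I(KS)))(KKI(SKK)(SK)))(KKI(SKK)(SK)(II(KI)(KS(KI)(I(KS)))(KKI(SKK)(SK))))
  [8] S(KKI(SKK)(SK)(II(KI)(KS(KI)(I(KS)))(KKI(SKK)(SK))))
  [9] S(K(SKK)(SK)(II(KI)(KS(KI)(I(KS)))(KKI(SKK)(SK))))
  [10] S(SKK(II(KI)(KS(KI)(I(KS)))(KKI(SKK)(SK))))
  [11] S(K(II(KI)(KS(KI)(I(KS)))(KKI(SKK)(SK)))(K(II(KI)(KS(KI)(I(KS)))(KKI(SKK)(SK)))))
  [12] S(II(KI)(KS(KI)(I(KS)))(KKI(SKK)(SK)))
  [13] S(I(KI)(KS(KI)(I(KS)))(KKI(SKK)(SK)))
  [14] S(KI(KS(KI)(I(KS)))(KKI(SKK)(SK)))
  [15] S(I(KKI(SKK)(SK)))
  [16] S(KKI(SKK)(SK))
  [17] S(K(SKK)(SK))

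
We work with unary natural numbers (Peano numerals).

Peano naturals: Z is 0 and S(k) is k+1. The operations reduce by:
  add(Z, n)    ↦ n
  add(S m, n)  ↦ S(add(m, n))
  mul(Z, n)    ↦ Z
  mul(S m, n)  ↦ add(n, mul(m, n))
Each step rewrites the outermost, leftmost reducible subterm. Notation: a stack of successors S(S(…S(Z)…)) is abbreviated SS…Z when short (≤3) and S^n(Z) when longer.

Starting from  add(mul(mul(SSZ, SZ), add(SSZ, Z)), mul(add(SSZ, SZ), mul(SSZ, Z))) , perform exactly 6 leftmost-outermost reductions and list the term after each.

Answer: after 6 steps: S(add(add(add(SZ, Z), mul(add(Z, mul(SZ, SZ)), add(SSZ, Z))), mul(add(SSZ, SZ), mul(SSZ, Z))))

Reduction:
  start: add(mul(mul(SSZ, SZ), add(SSZ, Z)), mul(add(SSZ, SZ), mul(SSZ, Z)))
  →1  add(mul(add(SZ, mul(SZ, SZ)), add(SSZ, Z)), mul(add(SSZ, SZ), mul(SSZ, Z)))
  →2  add(mul(S(add(Z, mul(SZ, SZ))), add(SSZ, Z)), mul(add(SSZ, SZ), mul(SSZ, Z)))
  →3  add(add(add(SSZ, Z), mul(add(Z, mul(SZ, SZ)), add(SSZ, Z))), mul(add(SSZ, SZ), mul(SSZ, Z)))
  →4  add(add(S(add(SZ, Z)), mul(add(Z, mul(SZ, SZ)), add(SSZ, Z))), mul(add(SSZ, SZ), mul(SSZ, Z)))
  →5  add(S(add(add(SZ, Z), mul(add(Z, mul(SZ, SZ)), add(SSZ, Z)))), mul(add(SSZ, SZ), mul(SSZ, Z)))
  →6  S(add(add(add(SZ, Z), mul(add(Z, mul(SZ, SZ)), add(SSZ, Z))), mul(add(SSZ, SZ), mul(SSZ, Z))))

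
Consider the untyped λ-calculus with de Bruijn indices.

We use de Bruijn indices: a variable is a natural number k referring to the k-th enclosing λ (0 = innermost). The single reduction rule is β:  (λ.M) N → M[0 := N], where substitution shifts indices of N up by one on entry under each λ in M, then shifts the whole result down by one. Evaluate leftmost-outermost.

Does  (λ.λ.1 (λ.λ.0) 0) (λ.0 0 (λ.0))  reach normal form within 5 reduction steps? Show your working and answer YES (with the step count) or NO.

  start: (λ.λ.1 (λ.λ.0) 0) (λ.0 0 (λ.0))
  →1  λ.(λ.0 0 (λ.0)) (λ.λ.0) 0
  →2  λ.(λ.λ.0) (λ.λ.0) (λ.0) 0
  →3  λ.(λ.0) (λ.0) 0
  →4  λ.(λ.0) 0
  →5  λ.0

Answer: YES — reaches normal form λ.0 in 5 ≤ 5 steps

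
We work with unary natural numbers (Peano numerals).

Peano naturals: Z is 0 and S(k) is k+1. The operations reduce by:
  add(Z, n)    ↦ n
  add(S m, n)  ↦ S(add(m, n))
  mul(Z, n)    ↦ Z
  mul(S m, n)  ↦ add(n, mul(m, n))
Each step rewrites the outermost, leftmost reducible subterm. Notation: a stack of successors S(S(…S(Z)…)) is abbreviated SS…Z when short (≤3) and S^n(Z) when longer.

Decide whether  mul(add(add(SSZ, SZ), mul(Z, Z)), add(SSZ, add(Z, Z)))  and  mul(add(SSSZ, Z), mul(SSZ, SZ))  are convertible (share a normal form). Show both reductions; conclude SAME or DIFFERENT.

Term A:
  start: mul(add(add(SSZ, SZ), mul(Z, Z)), add(SSZ, add(Z, Z)))
  step 1: mul(add(S(add(SZ, SZ)), mul(Z, Z)), add(SSZ, add(Z, Z)))
  step 2: mul(S(add(add(SZ, SZ), mul(Z, Z))), add(SSZ, add(Z, Z)))
  step 3: add(add(SSZ, add(Z, Z)), mul(add(add(SZ, SZ), mul(Z, Z)), add(SSZ, add(Z, Z))))
  step 4: add(S(add(SZ, add(Z, Z))), mul(add(add(SZ, SZ), mul(Z, Z)), add(SSZ, add(Z, Z))))
  step 5: S(add(add(SZ, add(Z, Z)), mul(add(add(SZ, SZ), mul(Z, Z)), add(SSZ, add(Z, Z)))))
  step 6: S(add(S(add(Z, add(Z, Z))), mul(add(add(SZ, SZ), mul(Z, Z)), add(SSZ, add(Z, Z)))))
  step 7: S(S(add(add(Z, add(Z, Z)), mul(add(add(SZ, SZ), mul(Z, Z)), add(SSZ, add(Z, Z))))))
  step 8: S(S(add(add(Z, Z), mul(add(add(SZ, SZ), mul(Z, Z)), add(SSZ, add(Z, Z))))))
  step 9: S(S(add(Z, mul(add(add(SZ, SZ), mul(Z, Z)), add(SSZ, add(Z, Z))))))
  step 10: S(S(mul(add(add(SZ, SZ), mul(Z, Z)), add(SSZ, add(Z, Z)))))
  step 11: S(S(mul(add(S(add(Z, SZ)), mul(Z, Z)), add(SSZ, add(Z, Z)))))
  step 12: S(S(mul(S(add(add(Z, SZ), mul(Z, Z))), add(SSZ, add(Z, Z)))))
  step 13: S(S(add(add(SSZ, add(Z, Z)), mul(add(add(Z, SZ), mul(Z, Z)), add(SSZ, add(Z, Z))))))
  step 14: S(S(add(S(add(SZ, add(Z, Z))), mul(add(add(Z, SZ), mul(Z, Z)), add(SSZ, add(Z, Z))))))
  step 15: S(S(S(add(add(SZ, add(Z, Z)), mul(add(add(Z, SZ), mul(Z, Z)), add(SSZ, add(Z, Z)))))))
  step 16: S(S(S(add(S(add(Z, add(Z, Z))), mul(add(add(Z, SZ), mul(Z, Z)), add(SSZ, add(Z, Z)))))))
  step 17: S(S(S(S(add(add(Z, add(Z, Z)), mul(add(add(Z, SZ), mul(Z, Z)), add(SSZ, add(Z, Z))))))))
  step 18: S(S(S(S(add(add(Z, Z), mul(add(add(Z, SZ), mul(Z, Z)), add(SSZ, add(Z, Z))))))))
  step 19: S(S(S(S(add(Z, mul(add(add(Z, SZ), mul(Z, Z)), add(SSZ, add(Z, Z))))))))
  step 20: S(S(S(S(mul(add(add(Z, SZ), mul(Z, Z)), add(SSZ, add(Z, Z)))))))
  step 21: S(S(S(S(mul(add(SZ, mul(Z, Z)), add(SSZ, add(Z, Z)))))))
  step 22: S(S(S(S(mul(S(add(Z, mul(Z, Z))), add(SSZ, add(Z, Z)))))))
  step 23: S(S(S(S(add(add(SSZ, add(Z, Z)), mul(add(Z, mul(Z, Z)), add(SSZ, add(Z, Z))))))))
  step 24: S(S(S(S(add(S(add(SZ, add(Z, Z))), mul(add(Z, mul(Z, Z)), add(SSZ, add(Z, Z))))))))
  step 25: S(S(S(S(S(add(add(SZ, add(Z, Z)), mul(add(Z, mul(Z, Z)), add(SSZ, add(Z, Z)))))))))
  step 26: S(S(S(S(S(add(S(add(Z, add(Z, Z))), mul(add(Z, mul(Z, Z)), add(SSZ, add(Z, Z)))))))))
  step 27: S(S(S(S(S(S(add(add(Z, add(Z, Z)), mul(add(Z, mul(Z, Z)), add(SSZ, add(Z, Z))))))))))
  step 28: S(S(S(S(S(S(add(add(Z, Z), mul(add(Z, mul(Z, Z)), add(SSZ, add(Z, Z))))))))))
  step 29: S(S(S(S(S(S(add(Z, mul(add(Z, mul(Z, Z)), add(SSZ, add(Z, Z))))))))))
  step 30: S(S(S(S(S(S(mul(add(Z, mul(Z, Z)), add(SSZ, add(Z, Z)))))))))
  step 31: S(S(S(S(S(S(mul(mul(Z, Z), add(SSZ, add(Z, Z)))))))))
  step 32: S(S(S(S(S(S(mul(Z, add(SSZ, add(Z, Z)))))))))
  step 33: S^6(Z)

Term B:
  start: mul(add(SSSZ, Z), mul(SSZ, SZ))
  step 1: mul(S(add(SSZ, Z)), mul(SSZ, SZ))
  step 2: add(mul(SSZ, SZ), mul(add(SSZ, Z), mul(SSZ, SZ)))
  step 3: add(add(SZ, mul(SZ, SZ)), mul(add(SSZ, Z), mul(SSZ, SZ)))
  step 4: add(S(add(Z, mul(SZ, SZ))), mul(add(SSZ, Z), mul(SSZ, SZ)))
  step 5: S(add(add(Z, mul(SZ, SZ)), mul(add(SSZ, Z), mul(SSZ, SZ))))
  step 6: S(add(mul(SZ, SZ), mul(add(SSZ, Z), mul(SSZ, SZ))))
  step 7: S(add(add(SZ, mul(Z, SZ)), mul(add(SSZ, Z), mul(SSZ, SZ))))
  step 8: S(add(S(add(Z, mul(Z, SZ))), mul(add(SSZ, Z), mul(SSZ, SZ))))
  step 9: S(S(add(add(Z, mul(Z, SZ)), mul(add(SSZ, Z), mul(SSZ, SZ)))))
  step 10: S(S(add(mul(Z, SZ), mul(add(SSZ, Z), mul(SSZ, SZ)))))
  step 11: S(S(add(Z, mul(add(SSZ, Z), mul(SSZ, SZ)))))
  step 12: S(S(mul(add(SSZ, Z), mul(SSZ, SZ))))
  step 13: S(S(mul(S(add(SZ, Z)), mul(SSZ, SZ))))
  step 14: S(S(add(mul(SSZ, SZ), mul(add(SZ, Z), mul(SSZ, SZ)))))
  step 15: S(S(add(add(SZ, mul(SZ, SZ)), mul(add(SZ, Z), mul(SSZ, SZ)))))
  step 16: S(S(add(S(add(Z, mul(SZ, SZ))), mul(add(SZ, Z), mul(SSZ, SZ)))))
  step 17: S(S(S(add(add(Z, mul(SZ, SZ)), mul(add(SZ, Z), mul(SSZ, SZ))))))
  step 18: S(S(S(add(mul(SZ, SZ), mul(add(SZ, Z), mul(SSZ, SZ))))))
  step 19: S(S(S(add(add(SZ, mul(Z, SZ)), mul(add(SZ, Z), mul(SSZ, SZ))))))
  step 20: S(S(S(add(S(add(Z, mul(Z, SZ))), mul(add(SZ, Z), mul(SSZ, SZ))))))
  step 21: S(S(S(S(add(add(Z, mul(Z, SZ)), mul(add(SZ, Z), mul(SSZ, SZ)))))))
  step 22: S(S(S(S(add(mul(Z, SZ), mul(add(SZ, Z), mul(SSZ, SZ)))))))
  step 23: S(S(S(S(add(Z, mul(add(SZ, Z), mul(SSZ, SZ)))))))
  step 24: S(S(S(S(mul(add(SZ, Z), mul(SSZ, SZ))))))
  step 25: S(S(S(S(mul(S(add(Z, Z)), mul(SSZ, SZ))))))
  step 26: S(S(S(S(add(mul(SSZ, SZ), mul(add(Z, Z), mul(SSZ, SZ)))))))
  step 27: S(S(S(S(add(add(SZ, mul(SZ, SZ)), mul(add(Z, Z), mul(SSZ, SZ)))))))
  step 28: S(S(S(S(add(S(add(Z, mul(SZ, SZ))), mul(add(Z, Z), mul(SSZ, SZ)))))))
  step 29: S(S(S(S(S(add(add(Z, mul(SZ, SZ)), mul(add(Z, Z), mul(SSZ, SZ))))))))
  step 30: S(S(S(S(S(add(mul(SZ, SZ), mul(add(Z, Z), mul(SSZ, SZ))))))))
  step 31: S(S(S(S(S(add(add(SZ, mul(Z, SZ)), mul(add(Z, Z), mul(SSZ, SZ))))))))
  step 32: S(S(S(S(S(add(S(add(Z, mul(Z, SZ))), mul(add(Z, Z), mul(SSZ, SZ))))))))
  step 33: S(S(S(S(S(S(add(add(Z, mul(Z, SZ)), mul(add(Z, Z), mul(SSZ, SZ)))))))))
  step 34: S(S(S(S(S(S(add(mul(Z, SZ), mul(add(Z, Z), mul(SSZ, SZ)))))))))
  step 35: S(S(S(S(S(S(add(Z, mul(add(Z, Z), mul(SSZ, SZ)))))))))
  step 36: S(S(S(S(S(S(mul(add(Z, Z), mul(SSZ, SZ))))))))
  step 37: S(S(S(S(S(S(mul(Z, mul(SSZ, SZ))))))))
  step 38: S^6(Z)

Answer: SAME — A ⇓ S^6(Z), B ⇓ S^6(Z)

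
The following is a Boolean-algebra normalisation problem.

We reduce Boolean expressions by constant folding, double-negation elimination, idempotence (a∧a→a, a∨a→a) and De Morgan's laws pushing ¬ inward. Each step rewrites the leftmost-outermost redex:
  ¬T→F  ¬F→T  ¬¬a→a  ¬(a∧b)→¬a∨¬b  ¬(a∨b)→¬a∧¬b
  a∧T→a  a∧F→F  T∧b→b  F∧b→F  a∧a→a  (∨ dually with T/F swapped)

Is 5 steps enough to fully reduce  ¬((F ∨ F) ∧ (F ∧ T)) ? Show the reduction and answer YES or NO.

  start: ¬((F ∨ F) ∧ (F ∧ T))
  →1  ¬(F ∨ F) ∨ ¬(F ∧ T)
  →2  (¬F ∧ ¬F) ∨ ¬(F ∧ T)
  →3  ¬F ∨ ¬(F ∧ T)
  →4  T ∨ ¬(F ∧ T)
  →5  T

Answer: YES — reaches normal form T in 5 ≤ 5 steps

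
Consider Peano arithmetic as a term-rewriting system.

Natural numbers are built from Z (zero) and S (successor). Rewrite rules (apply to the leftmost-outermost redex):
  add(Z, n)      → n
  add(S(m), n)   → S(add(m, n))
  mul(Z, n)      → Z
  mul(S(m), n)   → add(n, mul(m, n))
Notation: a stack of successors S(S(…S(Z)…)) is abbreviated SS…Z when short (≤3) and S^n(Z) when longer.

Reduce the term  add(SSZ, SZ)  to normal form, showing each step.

  start: add(SSZ, SZ)
  →1  S(add(SZ, SZ))
  →2  S(S(add(Z, SZ)))
  →3  SSSZ

Answer: normal form = SSSZ  (in 3 steps)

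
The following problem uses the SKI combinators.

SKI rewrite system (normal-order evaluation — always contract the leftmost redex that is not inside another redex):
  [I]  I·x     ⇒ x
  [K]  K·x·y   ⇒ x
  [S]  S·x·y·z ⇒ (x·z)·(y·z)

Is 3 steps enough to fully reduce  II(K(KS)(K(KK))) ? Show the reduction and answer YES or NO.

Answer: YES — reaches normal form KS in 3 ≤ 3 steps

Reduction:
  start: II(K(KS)(K(KK)))
  [1] I(K(KS)(K(KK)))
  [2] K(KS)(K(KK))
  [3] KS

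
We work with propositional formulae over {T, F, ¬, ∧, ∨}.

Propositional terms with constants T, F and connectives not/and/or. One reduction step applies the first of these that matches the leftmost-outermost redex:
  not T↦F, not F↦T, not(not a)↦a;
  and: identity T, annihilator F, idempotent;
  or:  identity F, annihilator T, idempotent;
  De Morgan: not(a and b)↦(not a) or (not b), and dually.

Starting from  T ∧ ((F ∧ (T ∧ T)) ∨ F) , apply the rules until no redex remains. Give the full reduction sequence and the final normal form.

Answer: normal form = F  (in 3 steps)

Reduction:
  start: T ∧ ((F ∧ (T ∧ T)) ∨ F)
  step 1: (F ∧ (T ∧ T)) ∨ F
  step 2: F ∧ (T ∧ T)
  step 3: F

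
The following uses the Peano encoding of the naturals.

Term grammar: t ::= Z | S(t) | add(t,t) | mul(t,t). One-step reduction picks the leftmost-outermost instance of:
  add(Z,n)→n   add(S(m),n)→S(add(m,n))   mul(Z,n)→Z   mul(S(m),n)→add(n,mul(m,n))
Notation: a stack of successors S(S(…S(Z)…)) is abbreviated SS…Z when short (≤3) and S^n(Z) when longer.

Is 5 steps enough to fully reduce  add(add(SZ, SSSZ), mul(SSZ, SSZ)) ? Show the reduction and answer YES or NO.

  start: add(add(SZ, SSSZ), mul(SSZ, SSZ))
  →1  add(S(add(Z, SSSZ)), mul(SSZ, SSZ))
  →2  S(add(add(Z, SSSZ), mul(SSZ, SSZ)))
  →3  S(add(SSSZ, mul(SSZ, SSZ)))
  →4  S(S(add(SSZ, mul(SSZ, SSZ))))
  →5  S(S(S(add(SZ, mul(SSZ, SSZ)))))

Answer: NO — after 5 steps the term is S(S(S(add(SZ, mul(SSZ, SSZ))))), not yet normal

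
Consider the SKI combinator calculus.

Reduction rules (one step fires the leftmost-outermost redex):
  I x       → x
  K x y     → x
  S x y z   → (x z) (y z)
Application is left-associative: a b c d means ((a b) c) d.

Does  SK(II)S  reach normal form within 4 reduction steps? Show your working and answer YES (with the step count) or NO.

  start: SK(II)S
  →1  KS(IIS)
  →2  S

Answer: YES — reaches normal form S in 2 ≤ 4 steps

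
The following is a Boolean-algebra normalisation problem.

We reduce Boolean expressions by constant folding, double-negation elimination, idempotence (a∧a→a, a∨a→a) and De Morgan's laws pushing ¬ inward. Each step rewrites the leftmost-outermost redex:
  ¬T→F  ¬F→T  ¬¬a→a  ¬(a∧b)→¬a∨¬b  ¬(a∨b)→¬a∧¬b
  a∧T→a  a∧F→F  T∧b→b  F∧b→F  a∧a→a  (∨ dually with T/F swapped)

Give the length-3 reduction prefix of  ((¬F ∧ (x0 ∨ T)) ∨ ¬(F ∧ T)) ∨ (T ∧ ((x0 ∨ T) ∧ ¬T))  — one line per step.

Answer: after 3 steps: (T ∨ ¬(F ∧ T)) ∨ (T ∧ ((x0 ∨ T) ∧ ¬T))

Reduction:
  start: ((¬F ∧ (x0 ∨ T)) ∨ ¬(F ∧ T)) ∨ (T ∧ ((x0 ∨ T) ∧ ¬T))
  →1  ((T ∧ (x0 ∨ T)) ∨ ¬(F ∧ T)) ∨ (T ∧ ((x0 ∨ T) ∧ ¬T))
  →2  ((x0 ∨ T) ∨ ¬(F ∧ T)) ∨ (T ∧ ((x0 ∨ T) ∧ ¬T))
  →3  (T ∨ ¬(F ∧ T)) ∨ (T ∧ ((x0 ∨ T) ∧ ¬T))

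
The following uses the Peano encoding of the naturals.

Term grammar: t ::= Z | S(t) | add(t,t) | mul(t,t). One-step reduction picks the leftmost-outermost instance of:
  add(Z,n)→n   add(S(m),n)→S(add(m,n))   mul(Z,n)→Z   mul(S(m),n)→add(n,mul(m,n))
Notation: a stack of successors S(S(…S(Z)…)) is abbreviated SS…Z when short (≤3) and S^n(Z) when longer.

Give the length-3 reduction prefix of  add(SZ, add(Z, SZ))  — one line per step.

  start: add(SZ, add(Z, SZ))
  →1  S(add(Z, add(Z, SZ)))
  →2  S(add(Z, SZ))
  →3  SSZ

Answer: after 3 steps: SSZ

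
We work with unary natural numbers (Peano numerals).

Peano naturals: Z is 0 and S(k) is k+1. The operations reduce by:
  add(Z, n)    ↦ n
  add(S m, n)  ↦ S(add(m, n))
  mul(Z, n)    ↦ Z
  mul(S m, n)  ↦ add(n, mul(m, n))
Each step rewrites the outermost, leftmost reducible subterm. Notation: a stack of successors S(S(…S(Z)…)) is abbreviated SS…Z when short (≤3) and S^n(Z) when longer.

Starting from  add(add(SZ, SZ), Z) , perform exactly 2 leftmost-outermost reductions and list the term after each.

  start: add(add(SZ, SZ), Z)
  [1] add(S(add(Z, SZ)), Z)
  [2] S(add(add(Z, SZ), Z))

Answer: after 2 steps: S(add(add(Z, SZ), Z))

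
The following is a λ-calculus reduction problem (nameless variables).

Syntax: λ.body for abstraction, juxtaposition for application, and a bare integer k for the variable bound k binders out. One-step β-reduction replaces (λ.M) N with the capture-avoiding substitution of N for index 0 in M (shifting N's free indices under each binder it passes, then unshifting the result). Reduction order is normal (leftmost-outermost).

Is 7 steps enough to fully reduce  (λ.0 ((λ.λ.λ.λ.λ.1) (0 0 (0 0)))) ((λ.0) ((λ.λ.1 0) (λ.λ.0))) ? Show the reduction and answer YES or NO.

  start: (λ.0 ((λ.λ.λ.λ.λ.1) (0 0 (0 0)))) ((λ.0) ((λ.λ.1 0) (λ.λ.0)))
  →1  (λ.0) ((λ.λ.1 0) (λ.λ.0)) ((λ.λ.λ.λ.λ.1) ((λ.0) ((λ.λ.1 0) (λ.λ.0)) ((λ.0) ((λ.λ.1 0) (λ.λ.0))) ((λ.0) ((λ.λ.1 0) (λ.λ.0)) ((λ.0) ((λ.λ.1 0) (λ.λ.0))))))
  →2  (λ.λ.1 0) (λ.λ.0) ((λ.λ.λ.λ.λ.1) ((λ.0) ((λ.λ.1 0) (λ.λ.0)) ((λ.0) ((λ.λ.1 0) (λ.λ.0))) ((λ.0) ((λ.λ.1 0) (λ.λ.0)) ((λ.0) ((λ.λ.1 0) (λ.λ.0))))))
  →3  (λ.(λ.λ.0) 0) ((λ.λ.λ.λ.λ.1) ((λ.0) ((λ.λ.1 0) (λ.λ.0)) ((λ.0) ((λ.λ.1 0) (λ.λ.0))) ((λ.0) ((λ.λ.1 0) (λ.λ.0)) ((λ.0) ((λ.λ.1 0) (λ.λ.0))))))
  →4  (λ.λ.0) ((λ.λ.λ.λ.λ.1) ((λ.0) ((λ.λ.1 0) (λ.λ.0)) ((λ.0) ((λ.λ.1 0) (λ.λ.0))) ((λ.0) ((λ.λ.1 0) (λ.λ.0)) ((λ.0) ((λ.λ.1 0) (λ.λ.0))))))
  →5  λ.0

Answer: YES — reaches normal form λ.0 in 5 ≤ 7 steps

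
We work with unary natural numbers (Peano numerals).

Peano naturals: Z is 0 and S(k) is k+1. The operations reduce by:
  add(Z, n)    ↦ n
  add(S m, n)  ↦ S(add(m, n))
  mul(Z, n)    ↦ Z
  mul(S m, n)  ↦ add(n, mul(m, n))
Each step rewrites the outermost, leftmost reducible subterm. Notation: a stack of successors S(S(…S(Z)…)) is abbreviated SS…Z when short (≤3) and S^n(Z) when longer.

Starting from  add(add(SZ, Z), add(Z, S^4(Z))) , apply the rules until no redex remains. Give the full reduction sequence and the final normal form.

  start: add(add(SZ, Z), add(Z, S^4(Z)))
  [1] add(S(add(Z, Z)), add(Z, S^4(Z)))
  [2] S(add(add(Z, Z), add(Z, S^4(Z))))
  [3] S(add(Z, add(Z, S^4(Z))))
  [4] S(add(Z, S^4(Z)))
  [5] S^5(Z)

Answer: normal form = S^5(Z)  (in 5 steps)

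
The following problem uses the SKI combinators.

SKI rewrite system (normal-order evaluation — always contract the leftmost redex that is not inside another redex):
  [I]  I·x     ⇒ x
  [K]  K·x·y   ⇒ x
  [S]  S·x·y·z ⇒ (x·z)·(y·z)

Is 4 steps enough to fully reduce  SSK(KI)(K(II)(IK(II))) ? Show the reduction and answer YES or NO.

Answer: NO — after 4 steps the term is K(KI)(K(II)(IK(II))), not yet normal

Working:
  start: SSK(KI)(K(II)(IK(II)))
  [1] S(KI)(K(KI))(K(II)(IK(II)))
  [2] KI(K(II)(IK(II)))(K(KI)(K(II)(IK(II))))
  [3] I(K(KI)(K(II)(IK(II))))
  [4] K(KI)(K(II)(IK(II)))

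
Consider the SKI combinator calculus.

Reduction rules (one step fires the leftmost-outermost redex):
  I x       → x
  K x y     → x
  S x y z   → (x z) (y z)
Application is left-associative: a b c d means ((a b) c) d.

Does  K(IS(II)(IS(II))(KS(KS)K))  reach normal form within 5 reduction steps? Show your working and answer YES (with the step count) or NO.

  start: K(IS(II)(IS(II))(KS(KS)K))
  [1] K(S(II)(IS(II))(KS(KS)K))
  [2] K(II(KS(KS)K)(IS(II)(KS(KS)K)))
  [3] K(I(KS(KS)K)(IS(II)(KS(KS)K)))
  [4] K(KS(KS)K(IS(II)(KS(KS)K)))
  [5] K(SK(IS(II)(KS(KS)K)))

Answer: NO — after 5 steps the term is K(SK(IS(II)(KS(KS)K))), not yet normal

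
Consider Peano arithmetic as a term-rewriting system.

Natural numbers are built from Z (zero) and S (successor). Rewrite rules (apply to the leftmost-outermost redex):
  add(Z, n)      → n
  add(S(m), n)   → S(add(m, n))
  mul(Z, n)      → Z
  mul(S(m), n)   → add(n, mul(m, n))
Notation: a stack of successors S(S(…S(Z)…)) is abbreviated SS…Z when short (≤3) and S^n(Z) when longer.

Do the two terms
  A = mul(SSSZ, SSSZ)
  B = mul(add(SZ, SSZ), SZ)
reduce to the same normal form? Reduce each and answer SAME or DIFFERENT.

Answer: DIFFERENT — A ⇓ S^9(Z), B ⇓ SSSZ

Reduction:
Term A:
  start: mul(SSSZ, SSSZ)
  [1] add(SSSZ, mul(SSZ, SSSZ))
  [2] S(add(SSZ, mul(SSZ, SSSZ)))
  [3] S(S(add(SZ, mul(SSZ, SSSZ))))
  [4] S(S(S(add(Z, mul(SSZ, SSSZ)))))
  [5] S(S(S(mul(SSZ, SSSZ))))
  [6] S(S(S(add(SSSZ, mul(SZ, SSSZ)))))
  [7] S(S(S(S(add(SSZ, mul(SZ, SSSZ))))))
  [8] S(S(S(S(S(add(SZ, mul(SZ, SSSZ)))))))
  [9] S(S(S(S(S(S(add(Z, mul(SZ, SSSZ))))))))
  [10] S(S(S(S(S(S(mul(SZ, SSSZ)))))))
  [11] S(S(S(S(S(S(add(SSSZ, mul(Z, SSSZ))))))))
  [12] S(S(S(S(S(S(S(add(SSZ, mul(Z, SSSZ)))))))))
  [13] S(S(S(S(S(S(S(S(add(SZ, mul(Z, SSSZ))))))))))
  [14] S(S(S(S(S(S(S(S(S(add(Z, mul(Z, SSSZ)))))))))))
  [15] S(S(S(S(S(S(S(S(S(mul(Z, SSSZ))))))))))
  [16] S^9(Z)

Term B:
  start: mul(add(SZ, SSZ), SZ)
  [1] mul(S(add(Z, SSZ)), SZ)
  [2] add(SZ, mul(add(Z, SSZ), SZ))
  [3] S(add(Z, mul(add(Z, SSZ), SZ)))
  [4] S(mul(add(Z, SSZ), SZ))
  [5] S(mul(SSZ, SZ))
  [6] S(add(SZ, mul(SZ, SZ)))
  [7] S(S(add(Z, mul(SZ, SZ))))
  [8] S(S(mul(SZ, SZ)))
  [9] S(S(add(SZ, mul(Z, SZ))))
  [10] S(S(S(add(Z, mul(Z, SZ)))))
  [11] S(S(S(mul(Z, SZ))))
  [12] SSSZ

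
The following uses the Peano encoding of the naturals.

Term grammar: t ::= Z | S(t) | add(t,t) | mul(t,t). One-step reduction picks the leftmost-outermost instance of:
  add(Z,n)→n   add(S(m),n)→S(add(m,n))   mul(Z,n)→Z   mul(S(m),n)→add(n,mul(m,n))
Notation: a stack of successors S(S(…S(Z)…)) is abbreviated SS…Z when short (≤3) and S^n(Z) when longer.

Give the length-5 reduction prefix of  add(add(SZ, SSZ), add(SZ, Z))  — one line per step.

  start: add(add(SZ, SSZ), add(SZ, Z))
  [1] add(S(add(Z, SSZ)), add(SZ, Z))
  [2] S(add(add(Z, SSZ), add(SZ, Z)))
  [3] S(add(SSZ, add(SZ, Z)))
  [4] S(S(add(SZ, add(SZ, Z))))
  [5] S(S(S(add(Z, add(SZ, Z)))))

Answer: after 5 steps: S(S(S(add(Z, add(SZ, Z)))))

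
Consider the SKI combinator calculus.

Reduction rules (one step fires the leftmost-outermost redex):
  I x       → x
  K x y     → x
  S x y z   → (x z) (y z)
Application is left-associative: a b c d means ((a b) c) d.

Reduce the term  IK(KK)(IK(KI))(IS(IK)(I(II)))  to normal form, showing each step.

Answer: normal form = K  (in 3 steps)

Reduction:
  start: IK(KK)(IK(KI))(IS(IK)(I(II)))
  →1  K(KK)(IK(KI))(IS(IK)(I(II)))
  →2  KK(IS(IK)(I(II)))
  →3  K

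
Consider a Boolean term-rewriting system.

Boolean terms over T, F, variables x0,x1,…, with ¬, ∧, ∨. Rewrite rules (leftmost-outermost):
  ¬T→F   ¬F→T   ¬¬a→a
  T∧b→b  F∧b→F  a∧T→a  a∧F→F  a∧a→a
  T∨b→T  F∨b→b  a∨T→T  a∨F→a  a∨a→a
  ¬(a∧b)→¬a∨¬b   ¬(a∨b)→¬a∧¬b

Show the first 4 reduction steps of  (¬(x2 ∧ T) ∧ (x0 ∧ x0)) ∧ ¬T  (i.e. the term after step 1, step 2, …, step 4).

  start: (¬(x2 ∧ T) ∧ (x0 ∧ x0)) ∧ ¬T
  [1] ((¬x2 ∨ ¬T) ∧ (x0 ∧ x0)) ∧ ¬T
  [2] ((¬x2 ∨ F) ∧ (x0 ∧ x0)) ∧ ¬T
  [3] (¬x2 ∧ (x0 ∧ x0)) ∧ ¬T
  [4] (¬x2 ∧ x0) ∧ ¬T

Answer: after 4 steps: (¬x2 ∧ x0) ∧ ¬T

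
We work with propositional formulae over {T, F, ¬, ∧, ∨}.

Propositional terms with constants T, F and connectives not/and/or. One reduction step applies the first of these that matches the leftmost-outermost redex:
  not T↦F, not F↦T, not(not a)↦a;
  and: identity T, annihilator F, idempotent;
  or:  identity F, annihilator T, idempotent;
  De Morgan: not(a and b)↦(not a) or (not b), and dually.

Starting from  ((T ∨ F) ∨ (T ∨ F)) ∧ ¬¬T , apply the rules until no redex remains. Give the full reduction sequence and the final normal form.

  start: ((T ∨ F) ∨ (T ∨ F)) ∧ ¬¬T
  →1  (T ∨ F) ∧ ¬¬T
  →2  T ∧ ¬¬T
  →3  ¬¬T
  →4  T

Answer: normal form = T  (in 4 steps)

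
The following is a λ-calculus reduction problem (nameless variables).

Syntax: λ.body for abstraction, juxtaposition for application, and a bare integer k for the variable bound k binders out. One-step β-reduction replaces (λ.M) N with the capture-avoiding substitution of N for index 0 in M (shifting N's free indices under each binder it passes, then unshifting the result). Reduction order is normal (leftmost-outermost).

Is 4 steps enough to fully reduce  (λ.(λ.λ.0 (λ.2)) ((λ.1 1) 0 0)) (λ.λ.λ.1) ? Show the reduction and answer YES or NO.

Answer: NO — after 4 steps the term is λ.0 (λ.(λ.λ.1) (λ.λ.λ.1)), not yet normal

Working:
  start: (λ.(λ.λ.0 (λ.2)) ((λ.1 1) 0 0)) (λ.λ.λ.1)
  [1] (λ.λ.0 (λ.2)) ((λ.(λ.λ.λ.1) (λ.λ.λ.1)) (λ.λ.λ.1) (λ.λ.λ.1))
  [2] λ.0 (λ.(λ.(λ.λ.λ.1) (λ.λ.λ.1)) (λ.λ.λ.1) (λ.λ.λ.1))
  [3] λ.0 (λ.(λ.λ.λ.1) (λ.λ.λ.1) (λ.λ.λ.1))
  [4] λ.0 (λ.(λ.λ.1) (λ.λ.λ.1))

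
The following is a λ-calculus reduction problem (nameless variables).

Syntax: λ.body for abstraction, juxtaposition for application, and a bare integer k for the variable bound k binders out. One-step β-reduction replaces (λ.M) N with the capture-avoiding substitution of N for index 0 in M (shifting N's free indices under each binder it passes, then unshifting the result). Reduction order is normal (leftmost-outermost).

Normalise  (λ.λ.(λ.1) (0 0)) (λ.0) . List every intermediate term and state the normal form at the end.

Answer: normal form = λ.0  (in 2 steps)

Derivation:
  start: (λ.λ.(λ.1) (0 0)) (λ.0)
  step 1: λ.(λ.1) (0 0)
  step 2: λ.0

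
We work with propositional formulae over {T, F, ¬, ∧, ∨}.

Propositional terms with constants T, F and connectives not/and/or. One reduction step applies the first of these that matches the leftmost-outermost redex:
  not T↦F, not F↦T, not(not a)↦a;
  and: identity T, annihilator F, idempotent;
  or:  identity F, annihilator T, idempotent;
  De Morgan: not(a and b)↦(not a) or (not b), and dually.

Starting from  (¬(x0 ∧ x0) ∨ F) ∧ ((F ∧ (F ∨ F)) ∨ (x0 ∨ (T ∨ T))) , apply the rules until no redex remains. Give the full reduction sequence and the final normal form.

  start: (¬(x0 ∧ x0) ∨ F) ∧ ((F ∧ (F ∨ F)) ∨ (x0 ∨ (T ∨ T)))
  step 1: ¬(x0 ∧ x0) ∧ ((F ∧ (F ∨ F)) ∨ (x0 ∨ (T ∨ T)))
  step 2: (¬x0 ∨ ¬x0) ∧ ((F ∧ (F ∨ F)) ∨ (x0 ∨ (T ∨ T)))
  step 3: ¬x0 ∧ ((F ∧ (F ∨ F)) ∨ (x0 ∨ (T ∨ T)))
  step 4: ¬x0 ∧ (F ∨ (x0 ∨ (T ∨ T)))
  step 5: ¬x0 ∧ (x0 ∨ (T ∨ T))
  step 6: ¬x0 ∧ (x0 ∨ T)
  step 7: ¬x0 ∧ T
  step 8: ¬x0

Answer: normal form = ¬x0  (in 8 steps)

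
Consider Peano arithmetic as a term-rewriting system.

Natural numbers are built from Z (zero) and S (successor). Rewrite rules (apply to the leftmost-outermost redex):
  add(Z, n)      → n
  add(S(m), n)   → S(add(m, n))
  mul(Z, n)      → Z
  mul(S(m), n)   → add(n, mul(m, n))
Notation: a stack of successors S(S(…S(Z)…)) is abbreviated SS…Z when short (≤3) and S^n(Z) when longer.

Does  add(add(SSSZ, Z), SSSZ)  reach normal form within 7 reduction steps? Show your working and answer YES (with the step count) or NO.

  start: add(add(SSSZ, Z), SSSZ)
  step 1: add(S(add(SSZ, Z)), SSSZ)
  step 2: S(add(add(SSZ, Z), SSSZ))
  step 3: S(add(S(add(SZ, Z)), SSSZ))
  step 4: S(S(add(add(SZ, Z), SSSZ)))
  step 5: S(S(add(S(add(Z, Z)), SSSZ)))
  step 6: S(S(S(add(add(Z, Z), SSSZ))))
  step 7: S(S(S(add(Z, SSSZ))))

Answer: NO — after 7 steps the term is S(S(S(add(Z, SSSZ)))), not yet normal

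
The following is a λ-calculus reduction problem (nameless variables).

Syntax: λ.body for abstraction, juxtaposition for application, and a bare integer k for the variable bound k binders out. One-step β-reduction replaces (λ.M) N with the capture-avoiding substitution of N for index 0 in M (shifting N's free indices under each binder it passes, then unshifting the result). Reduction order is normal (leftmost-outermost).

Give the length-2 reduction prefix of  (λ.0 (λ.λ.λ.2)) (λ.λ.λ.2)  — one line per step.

Answer: after 2 steps: λ.λ.λ.λ.λ.2

Working:
  start: (λ.0 (λ.λ.λ.2)) (λ.λ.λ.2)
  step 1: (λ.λ.λ.2) (λ.λ.λ.2)
  step 2: λ.λ.λ.λ.λ.2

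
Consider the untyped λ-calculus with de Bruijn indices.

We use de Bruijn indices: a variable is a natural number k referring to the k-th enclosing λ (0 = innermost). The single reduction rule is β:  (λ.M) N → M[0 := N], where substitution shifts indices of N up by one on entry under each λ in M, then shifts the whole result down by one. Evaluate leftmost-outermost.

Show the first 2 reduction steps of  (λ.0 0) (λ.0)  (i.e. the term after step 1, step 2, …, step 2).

  start: (λ.0 0) (λ.0)
  step 1: (λ.0) (λ.0)
  step 2: λ.0

Answer: after 2 steps: λ.0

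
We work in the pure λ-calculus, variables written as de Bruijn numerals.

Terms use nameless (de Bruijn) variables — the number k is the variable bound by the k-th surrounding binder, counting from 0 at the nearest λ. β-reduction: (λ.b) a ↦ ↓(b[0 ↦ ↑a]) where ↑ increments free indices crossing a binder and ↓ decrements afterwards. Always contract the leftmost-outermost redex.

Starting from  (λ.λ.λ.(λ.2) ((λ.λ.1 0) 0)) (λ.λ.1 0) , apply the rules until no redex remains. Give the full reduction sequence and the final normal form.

Answer: normal form = λ.λ.1  (in 2 steps)

Derivation:
  start: (λ.λ.λ.(λ.2) ((λ.λ.1 0) 0)) (λ.λ.1 0)
  →1  λ.λ.(λ.2) ((λ.λ.1 0) 0)
  →2  λ.λ.1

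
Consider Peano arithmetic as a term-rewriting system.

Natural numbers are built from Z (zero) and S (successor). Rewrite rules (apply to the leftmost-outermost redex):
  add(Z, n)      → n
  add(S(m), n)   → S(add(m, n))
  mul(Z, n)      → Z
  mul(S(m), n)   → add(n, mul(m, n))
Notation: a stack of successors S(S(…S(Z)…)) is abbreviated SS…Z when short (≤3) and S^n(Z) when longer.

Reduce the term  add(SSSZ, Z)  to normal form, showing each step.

Answer: normal form = SSSZ  (in 4 steps)

Reduction:
  start: add(SSSZ, Z)
  [1] S(add(SSZ, Z))
  [2] S(S(add(SZ, Z)))
  [3] S(S(S(add(Z, Z))))
  [4] SSSZ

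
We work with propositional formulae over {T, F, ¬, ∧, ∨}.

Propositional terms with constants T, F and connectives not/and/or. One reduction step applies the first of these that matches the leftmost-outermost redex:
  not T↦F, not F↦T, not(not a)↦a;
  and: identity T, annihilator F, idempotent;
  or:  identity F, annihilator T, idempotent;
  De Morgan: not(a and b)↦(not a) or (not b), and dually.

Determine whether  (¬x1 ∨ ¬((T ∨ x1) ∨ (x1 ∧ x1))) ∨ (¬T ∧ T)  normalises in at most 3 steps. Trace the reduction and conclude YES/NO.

  start: (¬x1 ∨ ¬((T ∨ x1) ∨ (x1 ∧ x1))) ∨ (¬T ∧ T)
  step 1: (¬x1 ∨ (¬(T ∨ x1) ∧ ¬(x1 ∧ x1))) ∨ (¬T ∧ T)
  step 2: (¬x1 ∨ ((¬T ∧ ¬x1) ∧ ¬(x1 ∧ x1))) ∨ (¬T ∧ T)
  step 3: (¬x1 ∨ ((F ∧ ¬x1) ∧ ¬(x1 ∧ x1))) ∨ (¬T ∧ T)

Answer: NO — after 3 steps the term is (¬x1 ∨ ((F ∧ ¬x1) ∧ ¬(x1 ∧ x1))) ∨ (¬T ∧ T), not yet normal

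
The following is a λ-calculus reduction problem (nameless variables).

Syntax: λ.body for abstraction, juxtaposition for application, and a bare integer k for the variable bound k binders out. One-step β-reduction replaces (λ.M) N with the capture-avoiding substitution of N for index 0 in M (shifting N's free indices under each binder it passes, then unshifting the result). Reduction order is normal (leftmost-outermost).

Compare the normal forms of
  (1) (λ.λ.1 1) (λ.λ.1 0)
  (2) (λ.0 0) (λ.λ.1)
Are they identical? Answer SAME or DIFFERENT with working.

Term A:
  start: (λ.λ.1 1) (λ.λ.1 0)
  step 1: λ.(λ.λ.1 0) (λ.λ.1 0)
  step 2: λ.λ.(λ.λ.1 0) 0
  step 3: λ.λ.λ.1 0

Term B:
  start: (λ.0 0) (λ.λ.1)
  step 1: (λ.λ.1) (λ.λ.1)
  step 2: λ.λ.λ.1

Answer: DIFFERENT — A ⇓ λ.λ.λ.1 0, B ⇓ λ.λ.λ.1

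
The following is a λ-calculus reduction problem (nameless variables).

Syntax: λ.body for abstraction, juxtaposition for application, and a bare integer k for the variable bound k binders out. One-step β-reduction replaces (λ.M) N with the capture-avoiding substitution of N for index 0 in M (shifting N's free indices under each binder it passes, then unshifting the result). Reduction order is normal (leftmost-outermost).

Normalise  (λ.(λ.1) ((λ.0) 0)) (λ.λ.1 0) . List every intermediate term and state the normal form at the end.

Answer: normal form = λ.λ.1 0  (in 2 steps)

Derivation:
  start: (λ.(λ.1) ((λ.0) 0)) (λ.λ.1 0)
  step 1: (λ.λ.λ.1 0) ((λ.0) (λ.λ.1 0))
  step 2: λ.λ.1 0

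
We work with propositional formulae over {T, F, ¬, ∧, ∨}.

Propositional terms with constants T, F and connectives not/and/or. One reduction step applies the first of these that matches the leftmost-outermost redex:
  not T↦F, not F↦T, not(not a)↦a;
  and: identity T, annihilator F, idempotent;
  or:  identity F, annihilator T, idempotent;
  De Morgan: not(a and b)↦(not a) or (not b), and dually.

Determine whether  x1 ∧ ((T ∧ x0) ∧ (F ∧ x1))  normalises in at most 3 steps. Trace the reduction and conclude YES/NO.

Answer: NO — after 3 steps the term is x1 ∧ F, not yet normal

Reduction:
  start: x1 ∧ ((T ∧ x0) ∧ (F ∧ x1))
  [1] x1 ∧ (x0 ∧ (F ∧ x1))
  [2] x1 ∧ (x0 ∧ F)
  [3] x1 ∧ F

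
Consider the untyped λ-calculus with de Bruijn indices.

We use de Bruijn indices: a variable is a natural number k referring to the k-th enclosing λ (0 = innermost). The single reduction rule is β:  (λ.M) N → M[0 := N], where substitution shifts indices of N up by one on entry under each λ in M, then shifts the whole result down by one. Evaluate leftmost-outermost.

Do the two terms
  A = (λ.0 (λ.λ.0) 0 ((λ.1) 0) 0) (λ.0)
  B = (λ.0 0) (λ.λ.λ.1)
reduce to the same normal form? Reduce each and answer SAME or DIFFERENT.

Answer: DIFFERENT — A ⇓ λ.0, B ⇓ λ.λ.1

Derivation:
Term A:
  start: (λ.0 (λ.λ.0) 0 ((λ.1) 0) 0) (λ.0)
  step 1: (λ.0) (λ.λ.0) (λ.0) ((λ.λ.0) (λ.0)) (λ.0)
  step 2: (λ.λ.0) (λ.0) ((λ.λ.0) (λ.0)) (λ.0)
  step 3: (λ.0) ((λ.λ.0) (λ.0)) (λ.0)
  step 4: (λ.λ.0) (λ.0) (λ.0)
  step 5: (λ.0) (λ.0)
  step 6: λ.0

Term B:
  start: (λ.0 0) (λ.λ.λ.1)
  step 1: (λ.λ.λ.1) (λ.λ.λ.1)
  step 2: λ.λ.1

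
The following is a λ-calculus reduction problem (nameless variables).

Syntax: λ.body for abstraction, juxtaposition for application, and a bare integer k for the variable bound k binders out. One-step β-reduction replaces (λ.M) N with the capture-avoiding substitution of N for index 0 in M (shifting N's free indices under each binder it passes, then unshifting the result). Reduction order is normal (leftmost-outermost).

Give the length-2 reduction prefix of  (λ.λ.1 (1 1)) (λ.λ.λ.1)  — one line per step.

  start: (λ.λ.1 (1 1)) (λ.λ.λ.1)
  step 1: λ.(λ.λ.λ.1) ((λ.λ.λ.1) (λ.λ.λ.1))
  step 2: λ.λ.λ.1

Answer: after 2 steps: λ.λ.λ.1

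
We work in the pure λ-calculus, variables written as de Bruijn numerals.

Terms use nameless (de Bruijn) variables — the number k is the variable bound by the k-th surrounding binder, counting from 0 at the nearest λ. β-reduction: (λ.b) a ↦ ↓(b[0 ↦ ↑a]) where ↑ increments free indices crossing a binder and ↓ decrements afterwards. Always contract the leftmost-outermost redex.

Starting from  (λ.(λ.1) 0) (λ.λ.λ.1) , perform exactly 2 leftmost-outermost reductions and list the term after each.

  start: (λ.(λ.1) 0) (λ.λ.λ.1)
  →1  (λ.λ.λ.λ.1) (λ.λ.λ.1)
  →2  λ.λ.λ.1

Answer: after 2 steps: λ.λ.λ.1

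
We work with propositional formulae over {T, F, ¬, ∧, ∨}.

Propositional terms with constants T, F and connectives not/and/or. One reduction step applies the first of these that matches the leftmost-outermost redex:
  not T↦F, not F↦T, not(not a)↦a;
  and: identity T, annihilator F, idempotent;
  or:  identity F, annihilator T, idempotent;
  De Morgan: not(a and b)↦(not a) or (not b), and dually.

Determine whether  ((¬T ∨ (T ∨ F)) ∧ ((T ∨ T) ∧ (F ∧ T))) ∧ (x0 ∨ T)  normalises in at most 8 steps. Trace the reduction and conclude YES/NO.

Answer: YES — reaches normal form F in 8 ≤ 8 steps

Working:
  start: ((¬T ∨ (T ∨ F)) ∧ ((T ∨ T) ∧ (F ∧ T))) ∧ (x0 ∨ T)
  [1] ((F ∨ (T ∨ F)) ∧ ((T ∨ T) ∧ (F ∧ T))) ∧ (x0 ∨ T)
  [2] ((T ∨ F) ∧ ((T ∨ T) ∧ (F ∧ T))) ∧ (x0 ∨ T)
  [3] (T ∧ ((T ∨ T) ∧ (F ∧ T))) ∧ (x0 ∨ T)
  [4] ((T ∨ T) ∧ (F ∧ T)) ∧ (x0 ∨ T)
  [5] (T ∧ (F ∧ T)) ∧ (x0 ∨ T)
  [6] (F ∧ T) ∧ (x0 ∨ T)
  [7] F ∧ (x0 ∨ T)
  [8] F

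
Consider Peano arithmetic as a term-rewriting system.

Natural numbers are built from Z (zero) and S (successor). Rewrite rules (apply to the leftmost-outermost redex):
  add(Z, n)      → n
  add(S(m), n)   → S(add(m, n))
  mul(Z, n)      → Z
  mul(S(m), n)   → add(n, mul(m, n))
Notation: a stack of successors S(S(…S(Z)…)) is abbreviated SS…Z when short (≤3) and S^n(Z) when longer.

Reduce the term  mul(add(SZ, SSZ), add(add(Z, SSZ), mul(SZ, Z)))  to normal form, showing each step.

Answer: normal form = S^6(Z)  (in 36 steps)

Working:
  start: mul(add(SZ, SSZ), add(add(Z, SSZ), mul(SZ, Z)))
  step 1: mul(S(add(Z, SSZ)), add(add(Z, SSZ), mul(SZ, Z)))
  step 2: add(add(add(Z, SSZ), mul(SZ, Z)), mul(add(Z, SSZ), add(add(Z, SSZ), mul(SZ, Z))))
  step 3: add(add(SSZ, mul(SZ, Z)), mul(add(Z, SSZ), add(add(Z, SSZ), mul(SZ, Z))))
  step 4: add(S(add(SZ, mul(SZ, Z))), mul(add(Z, SSZ), add(add(Z, SSZ), mul(SZ, Z))))
  step 5: S(add(add(SZ, mul(SZ, Z)), mul(add(Z, SSZ), add(add(Z, SSZ), mul(SZ, Z)))))
  step 6: S(add(S(add(Z, mul(SZ, Z))), mul(add(Z, SSZ), add(add(Z, SSZ), mul(SZ, Z)))))
  step 7: S(S(add(add(Z, mul(SZ, Z)), mul(add(Z, SSZ), add(add(Z, SSZ), mul(SZ, Z))))))
  step 8: S(S(add(mul(SZ, Z), mul(add(Z, SSZ), add(add(Z, SSZ), mul(SZ, Z))))))
  step 9: S(S(add(add(Z, mul(Z, Z)), mul(add(Z, SSZ), add(add(Z, SSZ), mul(SZ, Z))))))
  step 10: S(S(add(mul(Z, Z), mul(add(Z, SSZ), add(add(Z, SSZ), mul(SZ, Z))))))
  step 11: S(S(add(Z, mul(add(Z, SSZ), add(add(Z, SSZ), mul(SZ, Z))))))
  step 12: S(S(mul(add(Z, SSZ), add(add(Z, SSZ), mul(SZ, Z)))))
  step 13: S(S(mul(SSZ, add(add(Z, SSZ), mul(SZ, Z)))))
  step 14: S(S(add(add(add(Z, SSZ), mul(SZ, Z)), mul(SZ, add(add(Z, SSZ), mul(SZ, Z))))))
  step 15: S(S(add(add(SSZ, mul(SZ, Z)), mul(SZ, add(add(Z, SSZ), mul(SZ, Z))))))
  step 16: S(S(add(S(add(SZ, mul(SZ, Z))), mul(SZ, add(add(Z, SSZ), mul(SZ, Z))))))
  step 17: S(S(S(add(add(SZ, mul(SZ, Z)), mul(SZ, add(add(Z, SSZ), mul(SZ, Z)))))))
  step 18: S(S(S(add(S(add(Z, mul(SZ, Z))), mul(SZ, add(add(Z, SSZ), mul(SZ, Z)))))))
  step 19: S(S(S(S(add(add(Z, mul(SZ, Z)), mul(SZ, add(add(Z, SSZ), mul(SZ, Z))))))))
  step 20: S(S(S(S(add(mul(SZ, Z), mul(SZ, add(add(Z, SSZ), mul(SZ, Z))))))))
  step 21: S(S(S(S(add(add(Z, mul(Z, Z)), mul(SZ, add(add(Z, SSZ), mul(SZ, Z))))))))
  step 22: S(S(S(S(add(mul(Z, Z), mul(SZ, add(add(Z, SSZ), mul(SZ, Z))))))))
  step 23: S(S(S(S(add(Z, mul(SZ, add(add(Z, SSZ), mul(SZ, Z))))))))
  step 24: S(S(S(S(mul(SZ, add(add(Z, SSZ), mul(SZ, Z)))))))
  step 25: S(S(S(S(add(add(add(Z, SSZ), mul(SZ, Z)), mul(Z, add(add(Z, SSZ), mul(SZ, Z))))))))
  step 26: S(S(S(S(add(add(SSZ, mul(SZ, Z)), mul(Z, add(add(Z, SSZ), mul(SZ, Z))))))))
  step 27: S(S(S(S(add(S(add(SZ, mul(SZ, Z))), mul(Z, add(add(Z, SSZ), mul(SZ, Z))))))))
  step 28: S(S(S(S(S(add(add(SZ, mul(SZ, Z)), mul(Z, add(add(Z, SSZ), mul(SZ, Z)))))))))
  step 29: S(S(S(S(S(add(S(add(Z, mul(SZ, Z))), mul(Z, add(add(Z, SSZ), mul(SZ, Z)))))))))
  step 30: S(S(S(S(S(S(add(add(Z, mul(SZ, Z)), mul(Z, add(add(Z, SSZ), mul(SZ, Z))))))))))
  step 31: S(S(S(S(S(S(add(mul(SZ, Z), mul(Z, add(add(Z, SSZ), mul(SZ, Z))))))))))
  step 32: S(S(S(S(S(S(add(add(Z, mul(Z, Z)), mul(Z, add(add(Z, SSZ), mul(SZ, Z))))))))))
  step 33: S(S(S(S(S(S(add(mul(Z, Z), mul(Z, add(add(Z, SSZ), mul(SZ, Z))))))))))
  step 34: S(S(S(S(S(S(add(Z, mul(Z, add(add(Z, SSZ), mul(SZ, Z))))))))))
  step 35: S(S(S(S(S(S(mul(Z, add(add(Z, SSZ), mul(SZ, Z)))))))))
  step 36: S^6(Z)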